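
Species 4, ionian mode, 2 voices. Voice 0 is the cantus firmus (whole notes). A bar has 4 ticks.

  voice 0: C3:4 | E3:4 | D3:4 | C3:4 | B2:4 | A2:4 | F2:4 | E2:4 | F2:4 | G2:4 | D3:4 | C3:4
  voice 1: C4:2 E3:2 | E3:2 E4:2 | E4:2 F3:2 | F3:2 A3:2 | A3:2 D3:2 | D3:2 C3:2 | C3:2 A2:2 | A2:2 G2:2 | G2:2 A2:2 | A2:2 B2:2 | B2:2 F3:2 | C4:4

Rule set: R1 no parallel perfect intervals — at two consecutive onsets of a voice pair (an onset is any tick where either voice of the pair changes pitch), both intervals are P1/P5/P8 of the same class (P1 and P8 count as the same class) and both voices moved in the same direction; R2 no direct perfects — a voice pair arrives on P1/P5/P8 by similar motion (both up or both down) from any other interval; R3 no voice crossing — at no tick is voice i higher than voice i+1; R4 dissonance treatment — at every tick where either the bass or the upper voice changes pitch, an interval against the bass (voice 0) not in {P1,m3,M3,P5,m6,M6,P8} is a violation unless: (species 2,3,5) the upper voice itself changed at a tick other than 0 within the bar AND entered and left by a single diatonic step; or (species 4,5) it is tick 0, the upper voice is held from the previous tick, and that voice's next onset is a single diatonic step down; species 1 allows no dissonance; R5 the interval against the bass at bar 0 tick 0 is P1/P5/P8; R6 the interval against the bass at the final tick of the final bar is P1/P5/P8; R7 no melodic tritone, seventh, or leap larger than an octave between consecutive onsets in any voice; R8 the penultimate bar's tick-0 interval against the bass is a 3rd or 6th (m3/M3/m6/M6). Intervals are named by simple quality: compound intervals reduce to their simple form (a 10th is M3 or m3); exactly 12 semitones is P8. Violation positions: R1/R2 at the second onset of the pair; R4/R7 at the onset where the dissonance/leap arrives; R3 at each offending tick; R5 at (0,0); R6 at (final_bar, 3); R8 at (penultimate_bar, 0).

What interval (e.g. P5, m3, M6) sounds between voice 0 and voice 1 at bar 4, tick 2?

voice 0=B2 voice 1=D3 -> m3

m3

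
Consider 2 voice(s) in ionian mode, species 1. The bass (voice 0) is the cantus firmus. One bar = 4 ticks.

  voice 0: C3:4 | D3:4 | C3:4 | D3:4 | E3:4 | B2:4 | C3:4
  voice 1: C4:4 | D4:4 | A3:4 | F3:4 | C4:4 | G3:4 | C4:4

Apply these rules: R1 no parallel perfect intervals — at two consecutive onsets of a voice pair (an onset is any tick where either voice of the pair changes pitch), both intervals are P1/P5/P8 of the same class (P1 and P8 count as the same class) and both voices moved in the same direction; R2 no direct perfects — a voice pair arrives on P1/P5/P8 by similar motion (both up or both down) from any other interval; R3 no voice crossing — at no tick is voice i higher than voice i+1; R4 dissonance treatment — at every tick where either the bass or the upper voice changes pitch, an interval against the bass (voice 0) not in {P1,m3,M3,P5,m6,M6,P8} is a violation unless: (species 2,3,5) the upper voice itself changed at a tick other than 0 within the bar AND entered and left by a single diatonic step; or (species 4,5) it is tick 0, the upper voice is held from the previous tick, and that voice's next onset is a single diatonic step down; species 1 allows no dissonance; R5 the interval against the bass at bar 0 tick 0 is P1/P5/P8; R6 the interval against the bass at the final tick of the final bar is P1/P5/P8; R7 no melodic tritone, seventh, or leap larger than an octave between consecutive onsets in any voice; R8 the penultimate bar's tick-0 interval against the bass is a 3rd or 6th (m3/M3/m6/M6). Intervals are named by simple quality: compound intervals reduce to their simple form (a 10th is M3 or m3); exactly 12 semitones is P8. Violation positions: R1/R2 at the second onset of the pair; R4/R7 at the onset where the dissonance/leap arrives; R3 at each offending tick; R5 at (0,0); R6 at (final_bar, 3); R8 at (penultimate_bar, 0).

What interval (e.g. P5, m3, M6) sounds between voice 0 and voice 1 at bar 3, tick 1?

m3

voice 0=D3 voice 1=F3 -> m3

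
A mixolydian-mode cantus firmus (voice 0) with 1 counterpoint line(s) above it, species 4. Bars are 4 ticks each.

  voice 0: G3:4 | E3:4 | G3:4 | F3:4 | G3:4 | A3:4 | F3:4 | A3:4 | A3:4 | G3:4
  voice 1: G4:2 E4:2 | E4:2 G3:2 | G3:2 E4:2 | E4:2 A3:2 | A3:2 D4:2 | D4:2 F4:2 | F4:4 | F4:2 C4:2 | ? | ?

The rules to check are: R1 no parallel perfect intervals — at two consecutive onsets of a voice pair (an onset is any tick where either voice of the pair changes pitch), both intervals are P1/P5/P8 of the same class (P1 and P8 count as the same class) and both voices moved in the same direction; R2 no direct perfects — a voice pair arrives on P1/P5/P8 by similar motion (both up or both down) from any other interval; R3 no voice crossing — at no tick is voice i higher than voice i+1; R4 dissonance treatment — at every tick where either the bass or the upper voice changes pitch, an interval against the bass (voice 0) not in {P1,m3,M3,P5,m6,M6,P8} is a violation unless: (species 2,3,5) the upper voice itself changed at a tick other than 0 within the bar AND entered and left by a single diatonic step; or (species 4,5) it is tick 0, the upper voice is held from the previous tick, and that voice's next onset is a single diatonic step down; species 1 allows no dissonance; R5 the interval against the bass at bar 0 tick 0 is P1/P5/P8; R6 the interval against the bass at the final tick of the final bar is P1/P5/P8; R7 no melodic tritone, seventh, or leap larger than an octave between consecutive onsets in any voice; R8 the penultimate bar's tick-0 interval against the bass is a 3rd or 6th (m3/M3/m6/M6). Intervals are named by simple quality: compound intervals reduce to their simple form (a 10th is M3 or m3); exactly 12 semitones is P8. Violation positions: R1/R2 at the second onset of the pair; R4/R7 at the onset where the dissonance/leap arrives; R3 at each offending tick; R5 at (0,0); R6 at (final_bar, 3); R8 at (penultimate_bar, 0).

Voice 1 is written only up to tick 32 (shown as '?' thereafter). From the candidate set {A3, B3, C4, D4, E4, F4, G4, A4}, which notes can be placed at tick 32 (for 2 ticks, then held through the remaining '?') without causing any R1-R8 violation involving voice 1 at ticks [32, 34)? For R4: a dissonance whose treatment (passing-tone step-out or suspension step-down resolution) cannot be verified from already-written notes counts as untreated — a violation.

A3: violates R8
B3: violates R4,R8
C4: legal
D4: violates R4,R8
E4: violates R8
F4: legal
G4: violates R4,R8
A4: violates R8

{C4, F4}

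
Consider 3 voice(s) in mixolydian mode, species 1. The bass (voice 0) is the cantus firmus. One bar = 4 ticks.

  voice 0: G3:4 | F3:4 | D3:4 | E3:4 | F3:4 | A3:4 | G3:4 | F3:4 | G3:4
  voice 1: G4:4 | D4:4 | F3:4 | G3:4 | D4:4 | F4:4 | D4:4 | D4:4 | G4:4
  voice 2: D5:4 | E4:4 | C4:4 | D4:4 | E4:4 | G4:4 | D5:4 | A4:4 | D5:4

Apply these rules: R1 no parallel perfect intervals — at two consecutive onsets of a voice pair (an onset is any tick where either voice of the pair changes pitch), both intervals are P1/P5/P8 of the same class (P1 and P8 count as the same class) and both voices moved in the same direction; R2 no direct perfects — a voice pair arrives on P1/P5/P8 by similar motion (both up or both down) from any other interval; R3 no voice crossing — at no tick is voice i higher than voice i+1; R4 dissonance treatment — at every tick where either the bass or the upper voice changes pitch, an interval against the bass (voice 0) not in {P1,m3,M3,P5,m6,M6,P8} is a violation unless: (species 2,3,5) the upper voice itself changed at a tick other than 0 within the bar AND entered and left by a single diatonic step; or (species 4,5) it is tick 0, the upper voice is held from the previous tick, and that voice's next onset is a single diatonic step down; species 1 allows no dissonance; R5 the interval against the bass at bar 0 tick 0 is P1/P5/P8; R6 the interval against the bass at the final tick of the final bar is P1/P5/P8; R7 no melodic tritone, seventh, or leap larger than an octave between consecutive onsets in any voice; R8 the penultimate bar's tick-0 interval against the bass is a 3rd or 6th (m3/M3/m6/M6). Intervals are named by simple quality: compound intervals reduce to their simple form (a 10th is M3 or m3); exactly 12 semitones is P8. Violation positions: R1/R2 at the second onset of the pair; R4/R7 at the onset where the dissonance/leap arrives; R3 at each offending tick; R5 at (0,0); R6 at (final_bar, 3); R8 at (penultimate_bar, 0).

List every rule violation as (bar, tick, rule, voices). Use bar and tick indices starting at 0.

(1, 0, R4, (0, 2))
(1, 0, R7, (2,))
(2, 0, R2, (1, 2))
(2, 0, R4, (0, 2))
(3, 0, R1, (1, 2))
(3, 0, R4, (0, 2))
(4, 0, R4, (0, 2))
(5, 0, R4, (0, 2))
(6, 0, R2, (0, 1))
(8, 0, R1, (1, 2))
(8, 0, R2, (0, 1))
(8, 0, R2, (0, 2))

bar 0: v0=G3 v1=G4 v2=D5 downbeat P5
bar 1: v0=F3 v1=D4 v2=E4 downbeat M7
bar 2: v0=D3 v1=F3 v2=C4 downbeat m7
bar 3: v0=E3 v1=G3 v2=D4 downbeat m7
bar 4: v0=F3 v1=D4 v2=E4 downbeat M7
bar 5: v0=A3 v1=F4 v2=G4 downbeat m7
bar 6: v0=G3 v1=D4 v2=D5 downbeat P5
bar 7: v0=F3 v1=D4 v2=A4 downbeat M3
bar 8: v0=G3 v1=G4 v2=D5 downbeat P5
  -> R4 @ bar 1 tick 0 v(0, 2): F3/E4 M7 untreated
  -> R7 @ bar 1 tick 0 v(2,): D5->E4 leap 10st
  -> R2 @ bar 2 tick 0 v(1, 2): D4/E4 M2 -> F3/C4 P5 similar
  -> R4 @ bar 2 tick 0 v(0, 2): D3/C4 m7 untreated
  -> R1 @ bar 3 tick 0 v(1, 2): F3/C4 P5 -> G3/D4 P5 similar
  -> R4 @ bar 3 tick 0 v(0, 2): E3/D4 m7 untreated
  -> R4 @ bar 4 tick 0 v(0, 2): F3/E4 M7 untreated
  -> R4 @ bar 5 tick 0 v(0, 2): A3/G4 m7 untreated
  -> R2 @ bar 6 tick 0 v(0, 1): A3/F4 m6 -> G3/D4 P5 similar
  -> R1 @ bar 8 tick 0 v(1, 2): D4/A4 P5 -> G4/D5 P5 similar
  -> R2 @ bar 8 tick 0 v(0, 1): F3/D4 M6 -> G3/G4 P8 similar
  -> R2 @ bar 8 tick 0 v(0, 2): F3/A4 M3 -> G3/D5 P5 similar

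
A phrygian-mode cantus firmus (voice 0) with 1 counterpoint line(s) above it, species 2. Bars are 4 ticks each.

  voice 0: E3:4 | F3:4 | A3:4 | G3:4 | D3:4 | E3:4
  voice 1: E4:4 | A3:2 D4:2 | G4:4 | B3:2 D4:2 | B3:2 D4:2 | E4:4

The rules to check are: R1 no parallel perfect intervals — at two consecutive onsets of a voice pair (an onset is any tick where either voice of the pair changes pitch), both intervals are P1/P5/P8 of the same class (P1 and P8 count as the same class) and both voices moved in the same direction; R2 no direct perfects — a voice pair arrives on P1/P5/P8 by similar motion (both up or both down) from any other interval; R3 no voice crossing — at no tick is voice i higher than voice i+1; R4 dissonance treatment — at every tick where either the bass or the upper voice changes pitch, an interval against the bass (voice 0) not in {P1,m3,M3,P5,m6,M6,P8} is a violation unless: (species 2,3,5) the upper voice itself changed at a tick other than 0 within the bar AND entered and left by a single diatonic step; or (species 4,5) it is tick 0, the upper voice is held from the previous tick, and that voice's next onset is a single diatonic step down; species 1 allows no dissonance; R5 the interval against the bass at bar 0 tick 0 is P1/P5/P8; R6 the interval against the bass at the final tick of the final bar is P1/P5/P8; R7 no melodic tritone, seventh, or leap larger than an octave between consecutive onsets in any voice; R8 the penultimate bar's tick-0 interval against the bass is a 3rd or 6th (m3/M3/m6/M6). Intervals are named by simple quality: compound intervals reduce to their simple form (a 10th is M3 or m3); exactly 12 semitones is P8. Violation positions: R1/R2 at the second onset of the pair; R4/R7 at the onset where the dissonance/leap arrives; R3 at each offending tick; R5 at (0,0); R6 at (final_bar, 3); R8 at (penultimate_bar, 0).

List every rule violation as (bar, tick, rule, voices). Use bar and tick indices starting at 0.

bar 0: v0=E3 v1=E4 downbeat P8
bar 1: v0=F3 v1=A3 downbeat M3
bar 2: v0=A3 v1=G4 downbeat m7
bar 3: v0=G3 v1=B3 downbeat M3
bar 4: v0=D3 v1=B3 downbeat M6
bar 5: v0=E3 v1=E4 downbeat P8
  -> R4 @ bar 2 tick 0 v(0, 1): A3/G4 m7 untreated
  -> R1 @ bar 5 tick 0 v(0, 1): D3/D4 P8 -> E3/E4 P8 similar

(2, 0, R4, (0, 1))
(5, 0, R1, (0, 1))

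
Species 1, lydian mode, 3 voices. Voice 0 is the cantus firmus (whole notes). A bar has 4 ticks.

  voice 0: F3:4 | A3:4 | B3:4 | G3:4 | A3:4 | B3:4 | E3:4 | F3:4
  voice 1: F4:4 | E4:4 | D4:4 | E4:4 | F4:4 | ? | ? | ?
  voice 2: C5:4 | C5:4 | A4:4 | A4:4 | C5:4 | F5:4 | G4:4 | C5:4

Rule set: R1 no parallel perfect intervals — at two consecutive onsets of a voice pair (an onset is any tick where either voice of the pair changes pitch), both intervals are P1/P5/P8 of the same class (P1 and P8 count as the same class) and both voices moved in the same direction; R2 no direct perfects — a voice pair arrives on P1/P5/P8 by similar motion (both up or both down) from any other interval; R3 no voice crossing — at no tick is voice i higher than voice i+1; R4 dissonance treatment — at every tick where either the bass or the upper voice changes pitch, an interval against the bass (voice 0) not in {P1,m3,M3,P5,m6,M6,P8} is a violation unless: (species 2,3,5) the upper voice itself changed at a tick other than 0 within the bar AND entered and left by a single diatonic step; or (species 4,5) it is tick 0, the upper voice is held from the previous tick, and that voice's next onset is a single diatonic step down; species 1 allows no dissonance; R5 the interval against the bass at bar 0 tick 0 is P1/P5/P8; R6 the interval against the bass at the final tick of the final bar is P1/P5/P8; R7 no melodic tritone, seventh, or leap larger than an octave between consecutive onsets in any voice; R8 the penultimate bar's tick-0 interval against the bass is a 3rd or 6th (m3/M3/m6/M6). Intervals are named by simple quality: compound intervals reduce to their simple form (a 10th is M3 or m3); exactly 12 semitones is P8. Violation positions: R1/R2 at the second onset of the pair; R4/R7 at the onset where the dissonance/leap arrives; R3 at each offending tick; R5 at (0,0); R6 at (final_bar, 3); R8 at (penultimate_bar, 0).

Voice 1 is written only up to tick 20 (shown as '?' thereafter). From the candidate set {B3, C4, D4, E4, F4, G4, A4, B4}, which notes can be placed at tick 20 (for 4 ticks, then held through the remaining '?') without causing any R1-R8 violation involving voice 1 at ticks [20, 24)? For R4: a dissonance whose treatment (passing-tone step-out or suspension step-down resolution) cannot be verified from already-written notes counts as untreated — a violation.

{D4, G4}

B3: violates R7
C4: violates R4
D4: legal
E4: violates R4
F4: violates R4
G4: legal
A4: violates R4
B4: violates R2,R7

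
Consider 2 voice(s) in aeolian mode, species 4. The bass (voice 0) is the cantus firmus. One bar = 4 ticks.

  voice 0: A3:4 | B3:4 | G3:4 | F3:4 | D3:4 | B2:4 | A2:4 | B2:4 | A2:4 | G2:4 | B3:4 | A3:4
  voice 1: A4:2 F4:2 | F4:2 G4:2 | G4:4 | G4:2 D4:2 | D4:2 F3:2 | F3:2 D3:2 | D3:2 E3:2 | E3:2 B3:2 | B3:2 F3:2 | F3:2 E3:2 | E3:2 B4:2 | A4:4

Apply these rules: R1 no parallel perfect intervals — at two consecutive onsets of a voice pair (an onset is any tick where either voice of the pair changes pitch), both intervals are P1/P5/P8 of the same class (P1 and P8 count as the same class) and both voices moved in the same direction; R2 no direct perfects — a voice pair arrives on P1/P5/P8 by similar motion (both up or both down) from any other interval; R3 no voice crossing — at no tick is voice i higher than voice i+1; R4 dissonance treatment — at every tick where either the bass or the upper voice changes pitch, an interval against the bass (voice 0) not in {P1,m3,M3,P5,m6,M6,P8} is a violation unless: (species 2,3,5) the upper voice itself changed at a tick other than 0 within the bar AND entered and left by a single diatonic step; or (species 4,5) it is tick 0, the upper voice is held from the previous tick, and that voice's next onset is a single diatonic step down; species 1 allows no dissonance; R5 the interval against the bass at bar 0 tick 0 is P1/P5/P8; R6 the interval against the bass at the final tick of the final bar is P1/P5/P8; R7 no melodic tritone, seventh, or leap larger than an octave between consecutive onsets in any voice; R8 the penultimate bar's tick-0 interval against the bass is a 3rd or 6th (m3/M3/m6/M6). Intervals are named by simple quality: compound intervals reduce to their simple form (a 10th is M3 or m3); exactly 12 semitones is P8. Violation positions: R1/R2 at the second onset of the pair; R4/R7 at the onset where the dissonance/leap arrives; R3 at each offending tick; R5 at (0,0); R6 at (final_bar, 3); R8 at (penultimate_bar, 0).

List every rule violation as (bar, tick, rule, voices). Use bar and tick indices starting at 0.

bar 0: v0=A3 v1=A4 downbeat P8
bar 1: v0=B3 v1=F4 downbeat TT
bar 2: v0=G3 v1=G4 downbeat P8
bar 3: v0=F3 v1=G4 downbeat M2
bar 4: v0=D3 v1=D4 downbeat P8
bar 5: v0=B2 v1=F3 downbeat TT
bar 6: v0=A2 v1=D3 downbeat P4
bar 7: v0=B2 v1=E3 downbeat P4
bar 8: v0=A2 v1=B3 downbeat M2
bar 9: v0=G2 v1=F3 downbeat m7
bar 10: v0=B3 v1=E3 downbeat P5
bar 11: v0=A3 v1=A4 downbeat P8
  -> R4 @ bar 1 tick 0 v(0, 1): B3/F4 TT untreated
  -> R4 @ bar 3 tick 0 v(0, 1): F3/G4 M2 untreated
  -> R4 @ bar 5 tick 0 v(0, 1): B2/F3 TT untreated
  -> R4 @ bar 6 tick 0 v(0, 1): A2/D3 P4 untreated
  -> R4 @ bar 7 tick 0 v(0, 1): B2/E3 P4 untreated
  -> R4 @ bar 8 tick 0 v(0, 1): A2/B3 M2 untreated
  -> R7 @ bar 8 tick 2 v(1,): B3->F3 leap 6st
  -> R3 @ bar 10 tick 0 v(0, 1): B3 above E3
  -> R7 @ bar 10 tick 0 v(0,): G2->B3 leap 16st
  -> R8 @ bar 10 tick 0 v(0, 1): penult P5 not 3rd/6th
  -> R3 @ bar 10 tick 1 v(0, 1): B3 above E3
  -> R7 @ bar 10 tick 2 v(1,): E3->B4 leap 19st
  -> R1 @ bar 11 tick 0 v(0, 1): B3/B4 P8 -> A3/A4 P8 similar

(1, 0, R4, (0, 1))
(3, 0, R4, (0, 1))
(5, 0, R4, (0, 1))
(6, 0, R4, (0, 1))
(7, 0, R4, (0, 1))
(8, 0, R4, (0, 1))
(8, 2, R7, (1,))
(10, 0, R3, (0, 1))
(10, 0, R7, (0,))
(10, 0, R8, (0, 1))
(10, 1, R3, (0, 1))
(10, 2, R7, (1,))
(11, 0, R1, (0, 1))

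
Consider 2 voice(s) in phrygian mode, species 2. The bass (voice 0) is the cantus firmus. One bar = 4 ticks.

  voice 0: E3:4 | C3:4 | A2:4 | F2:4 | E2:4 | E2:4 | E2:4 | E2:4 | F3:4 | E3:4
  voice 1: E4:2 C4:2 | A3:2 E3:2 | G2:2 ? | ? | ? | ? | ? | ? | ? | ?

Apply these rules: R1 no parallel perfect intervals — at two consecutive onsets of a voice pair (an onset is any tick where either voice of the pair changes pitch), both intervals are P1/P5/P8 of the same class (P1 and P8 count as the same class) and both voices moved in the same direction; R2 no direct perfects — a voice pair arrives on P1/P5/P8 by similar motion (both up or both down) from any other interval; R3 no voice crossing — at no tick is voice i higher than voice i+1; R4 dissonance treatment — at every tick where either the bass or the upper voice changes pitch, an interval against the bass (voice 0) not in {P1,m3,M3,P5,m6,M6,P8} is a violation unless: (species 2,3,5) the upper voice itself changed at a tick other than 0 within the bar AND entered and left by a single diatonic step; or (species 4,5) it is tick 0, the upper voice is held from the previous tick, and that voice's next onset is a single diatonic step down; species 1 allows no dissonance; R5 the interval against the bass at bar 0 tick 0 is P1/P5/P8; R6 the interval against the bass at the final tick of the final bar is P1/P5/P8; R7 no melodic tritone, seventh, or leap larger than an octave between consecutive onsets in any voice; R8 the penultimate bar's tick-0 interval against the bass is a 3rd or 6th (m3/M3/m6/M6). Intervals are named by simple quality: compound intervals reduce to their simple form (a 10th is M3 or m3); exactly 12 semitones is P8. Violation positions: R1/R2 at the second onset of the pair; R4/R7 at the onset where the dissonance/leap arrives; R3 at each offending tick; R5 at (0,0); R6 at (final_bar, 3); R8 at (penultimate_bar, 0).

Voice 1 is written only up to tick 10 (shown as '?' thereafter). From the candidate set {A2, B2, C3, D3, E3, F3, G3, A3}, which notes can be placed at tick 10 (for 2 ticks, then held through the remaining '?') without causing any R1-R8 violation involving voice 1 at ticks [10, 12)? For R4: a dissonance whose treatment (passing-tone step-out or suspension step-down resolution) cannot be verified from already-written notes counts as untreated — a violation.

{A2, C3, E3}

A2: legal
B2: violates R4
C3: legal
D3: violates R4
E3: legal
F3: violates R7
G3: violates R4
A3: violates R7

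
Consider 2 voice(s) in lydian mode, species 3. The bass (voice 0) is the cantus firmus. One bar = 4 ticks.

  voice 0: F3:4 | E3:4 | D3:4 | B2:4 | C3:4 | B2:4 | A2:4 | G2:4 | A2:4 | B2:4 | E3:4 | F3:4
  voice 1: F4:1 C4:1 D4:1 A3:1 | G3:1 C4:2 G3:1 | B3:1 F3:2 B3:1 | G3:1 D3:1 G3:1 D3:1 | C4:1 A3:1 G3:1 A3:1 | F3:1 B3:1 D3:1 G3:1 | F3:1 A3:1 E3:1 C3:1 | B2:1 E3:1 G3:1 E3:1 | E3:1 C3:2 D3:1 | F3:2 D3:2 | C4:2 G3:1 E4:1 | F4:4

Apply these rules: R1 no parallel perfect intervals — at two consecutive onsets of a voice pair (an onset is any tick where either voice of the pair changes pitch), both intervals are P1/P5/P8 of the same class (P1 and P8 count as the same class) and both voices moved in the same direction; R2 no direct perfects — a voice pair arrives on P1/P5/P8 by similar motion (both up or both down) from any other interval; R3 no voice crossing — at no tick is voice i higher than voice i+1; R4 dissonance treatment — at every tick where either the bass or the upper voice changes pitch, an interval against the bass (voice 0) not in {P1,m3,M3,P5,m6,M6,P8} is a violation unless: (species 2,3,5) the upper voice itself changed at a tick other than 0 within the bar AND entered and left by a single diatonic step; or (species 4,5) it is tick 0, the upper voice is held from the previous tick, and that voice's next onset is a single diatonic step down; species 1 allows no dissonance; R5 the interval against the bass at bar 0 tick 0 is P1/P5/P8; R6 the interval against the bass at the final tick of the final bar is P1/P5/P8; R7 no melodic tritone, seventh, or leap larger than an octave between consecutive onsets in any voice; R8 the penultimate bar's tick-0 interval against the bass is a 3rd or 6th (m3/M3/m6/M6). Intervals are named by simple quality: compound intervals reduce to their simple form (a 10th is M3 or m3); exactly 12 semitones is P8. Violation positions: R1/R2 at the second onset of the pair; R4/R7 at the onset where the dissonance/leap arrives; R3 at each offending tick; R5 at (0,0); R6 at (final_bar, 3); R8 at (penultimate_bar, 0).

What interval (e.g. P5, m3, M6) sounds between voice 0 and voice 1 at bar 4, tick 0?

voice 0=C3 voice 1=C4 -> P8

P8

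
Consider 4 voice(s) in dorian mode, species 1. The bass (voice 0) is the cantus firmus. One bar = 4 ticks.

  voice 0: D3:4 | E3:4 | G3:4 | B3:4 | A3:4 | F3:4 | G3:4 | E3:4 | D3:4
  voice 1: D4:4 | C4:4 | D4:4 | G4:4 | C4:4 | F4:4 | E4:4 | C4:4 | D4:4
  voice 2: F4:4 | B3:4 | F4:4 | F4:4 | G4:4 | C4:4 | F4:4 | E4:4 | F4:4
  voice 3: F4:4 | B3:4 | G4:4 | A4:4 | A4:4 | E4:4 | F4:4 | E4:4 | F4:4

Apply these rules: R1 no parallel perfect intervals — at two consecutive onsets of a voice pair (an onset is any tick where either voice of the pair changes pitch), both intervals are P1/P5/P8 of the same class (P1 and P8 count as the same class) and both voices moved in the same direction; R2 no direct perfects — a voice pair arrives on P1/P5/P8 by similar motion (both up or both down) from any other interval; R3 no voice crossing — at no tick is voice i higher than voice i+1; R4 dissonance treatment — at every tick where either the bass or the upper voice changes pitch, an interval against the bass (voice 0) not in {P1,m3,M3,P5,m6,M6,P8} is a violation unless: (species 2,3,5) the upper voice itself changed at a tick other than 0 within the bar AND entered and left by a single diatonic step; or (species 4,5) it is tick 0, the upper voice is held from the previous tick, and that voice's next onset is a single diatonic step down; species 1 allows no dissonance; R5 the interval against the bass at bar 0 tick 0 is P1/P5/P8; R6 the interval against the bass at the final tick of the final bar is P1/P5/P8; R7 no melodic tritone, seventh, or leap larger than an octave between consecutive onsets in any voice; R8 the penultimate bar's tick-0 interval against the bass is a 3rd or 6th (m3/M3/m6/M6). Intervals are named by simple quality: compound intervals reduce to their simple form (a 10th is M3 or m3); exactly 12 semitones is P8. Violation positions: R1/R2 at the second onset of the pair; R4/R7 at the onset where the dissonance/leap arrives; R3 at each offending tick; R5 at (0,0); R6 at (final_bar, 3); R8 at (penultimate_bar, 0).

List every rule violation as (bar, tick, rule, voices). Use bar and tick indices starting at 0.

(0, 0, R5, (0, 2))
(0, 0, R5, (0, 3))
(1, 0, R1, (2, 3))
(1, 0, R3, (1, 2))
(1, 0, R7, (2,))
(1, 0, R7, (3,))
(1, 1, R3, (1, 2))
(1, 2, R3, (1, 2))
(1, 3, R3, (1, 2))
(2, 0, R2, (0, 1))
(2, 0, R2, (0, 3))
(2, 0, R4, (0, 2))
(2, 0, R7, (2,))
(3, 0, R3, (1, 2))
(3, 0, R4, (0, 2))
(3, 0, R4, (0, 3))
(3, 1, R3, (1, 2))
(3, 2, R3, (1, 2))
(3, 3, R3, (1, 2))
(4, 0, R4, (0, 2))
(5, 0, R2, (0, 2))
(5, 0, R3, (1, 2))
(5, 0, R4, (0, 3))
(5, 1, R3, (1, 2))
(5, 2, R3, (1, 2))
(5, 3, R3, (1, 2))
(6, 0, R2, (2, 3))
(6, 0, R4, (0, 2))
(6, 0, R4, (0, 3))
(7, 0, R1, (2, 3))
(7, 0, R2, (0, 2))
(7, 0, R2, (0, 3))
(7, 0, R8, (0, 2))
(7, 0, R8, (0, 3))
(8, 0, R1, (2, 3))
(8, 3, R6, (0, 2))
(8, 3, R6, (0, 3))

bar 0: v0=D3 v1=D4 v2=F4 v3=F4 downbeat m3
bar 1: v0=E3 v1=C4 v2=B3 v3=B3 downbeat P5
bar 2: v0=G3 v1=D4 v2=F4 v3=G4 downbeat P8
bar 3: v0=B3 v1=G4 v2=F4 v3=A4 downbeat m7
bar 4: v0=A3 v1=C4 v2=G4 v3=A4 downbeat P8
bar 5: v0=F3 v1=F4 v2=C4 v3=E4 downbeat M7
bar 6: v0=G3 v1=E4 v2=F4 v3=F4 downbeat m7
bar 7: v0=E3 v1=C4 v2=E4 v3=E4 downbeat P8
bar 8: v0=D3 v1=D4 v2=F4 v3=F4 downbeat m3
  -> R5 @ bar 0 tick 0 v(0, 2): opens on m3
  -> R5 @ bar 0 tick 0 v(0, 3): opens on m3
  -> R1 @ bar 1 tick 0 v(2, 3): F4/F4 P1 -> B3/B3 P1 similar
  -> R3 @ bar 1 tick 0 v(1, 2): C4 above B3
  -> R7 @ bar 1 tick 0 v(2,): F4->B3 leap 6st
  -> R7 @ bar 1 tick 0 v(3,): F4->B3 leap 6st
  -> R3 @ bar 1 tick 1 v(1, 2): C4 above B3
  -> R3 @ bar 1 tick 2 v(1, 2): C4 above B3
  -> R3 @ bar 1 tick 3 v(1, 2): C4 above B3
  -> R2 @ bar 2 tick 0 v(0, 1): E3/C4 m6 -> G3/D4 P5 similar
  -> R2 @ bar 2 tick 0 v(0, 3): E3/B3 P5 -> G3/G4 P8 similar
  -> R4 @ bar 2 tick 0 v(0, 2): G3/F4 m7 untreated
  -> R7 @ bar 2 tick 0 v(2,): B3->F4 leap 6st
  -> R3 @ bar 3 tick 0 v(1, 2): G4 above F4
  -> R4 @ bar 3 tick 0 v(0, 2): B3/F4 TT untreated
  -> R4 @ bar 3 tick 0 v(0, 3): B3/A4 m7 untreated
  -> R3 @ bar 3 tick 1 v(1, 2): G4 above F4
  -> R3 @ bar 3 tick 2 v(1, 2): G4 above F4
  -> R3 @ bar 3 tick 3 v(1, 2): G4 above F4
  -> R4 @ bar 4 tick 0 v(0, 2): A3/G4 m7 untreated
  -> R2 @ bar 5 tick 0 v(0, 2): A3/G4 m7 -> F3/C4 P5 similar
  -> R3 @ bar 5 tick 0 v(1, 2): F4 above C4
  -> R4 @ bar 5 tick 0 v(0, 3): F3/E4 M7 untreated
  -> R3 @ bar 5 tick 1 v(1, 2): F4 above C4
  -> R3 @ bar 5 tick 2 v(1, 2): F4 above C4
  -> R3 @ bar 5 tick 3 v(1, 2): F4 above C4
  -> R2 @ bar 6 tick 0 v(2, 3): C4/E4 M3 -> F4/F4 P1 similar
  -> R4 @ bar 6 tick 0 v(0, 2): G3/F4 m7 untreated
  -> R4 @ bar 6 tick 0 v(0, 3): G3/F4 m7 untreated
  -> R1 @ bar 7 tick 0 v(2, 3): F4/F4 P1 -> E4/E4 P1 similar
  -> R2 @ bar 7 tick 0 v(0, 2): G3/F4 m7 -> E3/E4 P8 similar
  -> R2 @ bar 7 tick 0 v(0, 3): G3/F4 m7 -> E3/E4 P8 similar
  -> R8 @ bar 7 tick 0 v(0, 2): penult P8 not 3rd/6th
  -> R8 @ bar 7 tick 0 v(0, 3): penult P8 not 3rd/6th
  -> R1 @ bar 8 tick 0 v(2, 3): E4/E4 P1 -> F4/F4 P1 similar
  -> R6 @ bar 8 tick 3 v(0, 2): closes on m3
  -> R6 @ bar 8 tick 3 v(0, 3): closes on m3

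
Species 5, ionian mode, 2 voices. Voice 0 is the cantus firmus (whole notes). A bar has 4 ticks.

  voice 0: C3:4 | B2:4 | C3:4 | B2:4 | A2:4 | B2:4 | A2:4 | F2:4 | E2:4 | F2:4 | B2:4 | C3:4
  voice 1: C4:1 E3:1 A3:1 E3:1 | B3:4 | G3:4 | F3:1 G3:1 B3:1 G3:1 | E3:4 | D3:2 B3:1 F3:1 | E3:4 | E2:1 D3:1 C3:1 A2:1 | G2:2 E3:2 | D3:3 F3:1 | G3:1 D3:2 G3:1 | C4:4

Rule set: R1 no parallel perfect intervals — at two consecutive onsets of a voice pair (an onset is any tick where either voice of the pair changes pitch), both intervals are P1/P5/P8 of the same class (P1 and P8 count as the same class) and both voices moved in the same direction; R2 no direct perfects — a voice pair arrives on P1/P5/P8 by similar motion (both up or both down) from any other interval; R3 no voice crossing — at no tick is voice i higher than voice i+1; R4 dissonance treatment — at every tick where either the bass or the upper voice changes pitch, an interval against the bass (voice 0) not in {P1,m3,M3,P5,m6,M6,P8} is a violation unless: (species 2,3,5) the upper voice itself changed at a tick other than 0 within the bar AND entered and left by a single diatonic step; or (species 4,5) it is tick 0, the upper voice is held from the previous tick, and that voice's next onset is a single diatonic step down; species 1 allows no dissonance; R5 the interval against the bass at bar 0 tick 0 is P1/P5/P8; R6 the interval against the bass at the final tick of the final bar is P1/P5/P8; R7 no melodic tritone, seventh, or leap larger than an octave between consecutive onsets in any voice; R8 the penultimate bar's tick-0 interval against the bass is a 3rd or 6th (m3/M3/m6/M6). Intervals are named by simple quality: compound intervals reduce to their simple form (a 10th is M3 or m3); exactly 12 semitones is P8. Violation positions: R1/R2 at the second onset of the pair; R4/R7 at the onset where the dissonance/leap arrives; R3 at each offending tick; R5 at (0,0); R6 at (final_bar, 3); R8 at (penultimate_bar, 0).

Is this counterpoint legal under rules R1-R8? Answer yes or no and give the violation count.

No (10 violations)

bar 0: v0=C3 v1=C4 (P8)
bar 1: v0=B2 v1=B3 (P8)
bar 2: v0=C3 v1=G3 (P5)
bar 3: v0=B2 v1=F3 (TT)
bar 4: v0=A2 v1=E3 (P5)
bar 5: v0=B2 v1=D3 (m3)
bar 6: v0=A2 v1=E3 (P5)
bar 7: v0=F2 v1=E2 (m2)
bar 8: v0=E2 v1=G2 (m3)
bar 9: v0=F2 v1=D3 (M6)
bar 10: v0=B2 v1=G3 (m6)
bar 11: v0=C3 v1=C4 (P8)
  R4 @ bar3.0: B2/F3 TT untreated
  R2 @ bar4.0: B2/G3 m6 -> A2/E3 P5 similar
  R4 @ bar5.3: B2/F3 TT untreated
  R7 @ bar5.3: B3->F3 leap 6st
  R2 @ bar6.0: B2/F3 TT -> A2/E3 P5 similar
  R3 @ bar7.0: F2 above E2
  R4 @ bar7.0: F2/E2 m2 untreated
  R7 @ bar7.1: E2->D3 leap 10st
  R7 @ bar10.0: F2->B2 leap 6st
  R2 @ bar11.0: B2/G3 m6 -> C3/C4 P8 similar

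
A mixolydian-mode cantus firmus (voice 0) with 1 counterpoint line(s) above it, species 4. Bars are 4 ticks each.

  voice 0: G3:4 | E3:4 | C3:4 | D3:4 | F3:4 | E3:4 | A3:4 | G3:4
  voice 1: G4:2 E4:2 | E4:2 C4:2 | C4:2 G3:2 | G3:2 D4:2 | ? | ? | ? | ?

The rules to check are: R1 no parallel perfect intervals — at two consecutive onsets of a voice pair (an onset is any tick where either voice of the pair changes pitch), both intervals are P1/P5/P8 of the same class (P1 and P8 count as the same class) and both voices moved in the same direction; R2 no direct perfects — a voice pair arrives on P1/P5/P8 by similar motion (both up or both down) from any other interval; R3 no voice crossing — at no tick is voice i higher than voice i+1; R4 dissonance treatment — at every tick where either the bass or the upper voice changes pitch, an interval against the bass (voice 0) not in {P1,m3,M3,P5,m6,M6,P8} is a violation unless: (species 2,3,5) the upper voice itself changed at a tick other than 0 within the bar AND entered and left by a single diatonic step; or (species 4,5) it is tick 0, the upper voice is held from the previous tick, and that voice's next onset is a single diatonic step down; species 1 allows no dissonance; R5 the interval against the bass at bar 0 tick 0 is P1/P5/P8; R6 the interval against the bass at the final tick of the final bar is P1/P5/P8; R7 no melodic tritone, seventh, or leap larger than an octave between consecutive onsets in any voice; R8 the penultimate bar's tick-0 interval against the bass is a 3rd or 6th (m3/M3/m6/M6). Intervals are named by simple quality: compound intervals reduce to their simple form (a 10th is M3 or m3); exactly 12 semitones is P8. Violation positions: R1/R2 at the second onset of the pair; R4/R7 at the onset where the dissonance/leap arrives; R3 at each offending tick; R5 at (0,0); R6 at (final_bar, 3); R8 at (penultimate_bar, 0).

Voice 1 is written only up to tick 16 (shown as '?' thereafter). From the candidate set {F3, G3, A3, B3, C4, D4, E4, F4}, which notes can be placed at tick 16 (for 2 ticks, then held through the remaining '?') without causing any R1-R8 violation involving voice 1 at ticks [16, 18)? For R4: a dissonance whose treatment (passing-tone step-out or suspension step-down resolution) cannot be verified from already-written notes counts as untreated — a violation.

{A3, C4, D4, F3}

F3: legal
G3: violates R4
A3: legal
B3: violates R4
C4: legal
D4: legal
E4: violates R4
F4: violates R1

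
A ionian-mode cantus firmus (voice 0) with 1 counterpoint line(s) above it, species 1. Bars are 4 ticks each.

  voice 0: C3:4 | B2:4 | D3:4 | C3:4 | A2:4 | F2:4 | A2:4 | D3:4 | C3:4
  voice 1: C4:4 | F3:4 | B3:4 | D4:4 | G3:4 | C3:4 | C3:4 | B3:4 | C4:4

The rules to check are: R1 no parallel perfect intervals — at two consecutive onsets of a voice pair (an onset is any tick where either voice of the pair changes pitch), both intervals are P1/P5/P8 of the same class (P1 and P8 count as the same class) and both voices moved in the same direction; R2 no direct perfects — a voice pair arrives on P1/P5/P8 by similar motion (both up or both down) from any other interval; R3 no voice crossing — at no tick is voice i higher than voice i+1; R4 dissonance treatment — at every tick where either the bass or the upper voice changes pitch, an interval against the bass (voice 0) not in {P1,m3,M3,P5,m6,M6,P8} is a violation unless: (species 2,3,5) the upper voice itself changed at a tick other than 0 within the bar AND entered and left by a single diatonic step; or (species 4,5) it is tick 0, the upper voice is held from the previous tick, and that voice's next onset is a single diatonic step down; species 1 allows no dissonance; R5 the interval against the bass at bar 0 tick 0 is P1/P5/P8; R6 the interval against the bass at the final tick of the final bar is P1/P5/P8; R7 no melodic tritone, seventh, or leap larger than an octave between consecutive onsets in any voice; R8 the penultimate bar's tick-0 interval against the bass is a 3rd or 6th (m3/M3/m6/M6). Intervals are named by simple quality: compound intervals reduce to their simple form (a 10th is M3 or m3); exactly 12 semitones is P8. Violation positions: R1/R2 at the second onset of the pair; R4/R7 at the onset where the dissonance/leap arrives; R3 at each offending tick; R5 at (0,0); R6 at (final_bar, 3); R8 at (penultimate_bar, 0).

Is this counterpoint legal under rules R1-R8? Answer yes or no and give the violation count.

No (6 violations)

bar 0: v0=C3 v1=C4 (P8)
bar 1: v0=B2 v1=F3 (TT)
bar 2: v0=D3 v1=B3 (M6)
bar 3: v0=C3 v1=D4 (M2)
bar 4: v0=A2 v1=G3 (m7)
bar 5: v0=F2 v1=C3 (P5)
bar 6: v0=A2 v1=C3 (m3)
bar 7: v0=D3 v1=B3 (M6)
bar 8: v0=C3 v1=C4 (P8)
  R4 @ bar1.0: B2/F3 TT untreated
  R7 @ bar2.0: F3->B3 leap 6st
  R4 @ bar3.0: C3/D4 M2 untreated
  R4 @ bar4.0: A2/G3 m7 untreated
  R2 @ bar5.0: A2/G3 m7 -> F2/C3 P5 similar
  R7 @ bar7.0: C3->B3 leap 11st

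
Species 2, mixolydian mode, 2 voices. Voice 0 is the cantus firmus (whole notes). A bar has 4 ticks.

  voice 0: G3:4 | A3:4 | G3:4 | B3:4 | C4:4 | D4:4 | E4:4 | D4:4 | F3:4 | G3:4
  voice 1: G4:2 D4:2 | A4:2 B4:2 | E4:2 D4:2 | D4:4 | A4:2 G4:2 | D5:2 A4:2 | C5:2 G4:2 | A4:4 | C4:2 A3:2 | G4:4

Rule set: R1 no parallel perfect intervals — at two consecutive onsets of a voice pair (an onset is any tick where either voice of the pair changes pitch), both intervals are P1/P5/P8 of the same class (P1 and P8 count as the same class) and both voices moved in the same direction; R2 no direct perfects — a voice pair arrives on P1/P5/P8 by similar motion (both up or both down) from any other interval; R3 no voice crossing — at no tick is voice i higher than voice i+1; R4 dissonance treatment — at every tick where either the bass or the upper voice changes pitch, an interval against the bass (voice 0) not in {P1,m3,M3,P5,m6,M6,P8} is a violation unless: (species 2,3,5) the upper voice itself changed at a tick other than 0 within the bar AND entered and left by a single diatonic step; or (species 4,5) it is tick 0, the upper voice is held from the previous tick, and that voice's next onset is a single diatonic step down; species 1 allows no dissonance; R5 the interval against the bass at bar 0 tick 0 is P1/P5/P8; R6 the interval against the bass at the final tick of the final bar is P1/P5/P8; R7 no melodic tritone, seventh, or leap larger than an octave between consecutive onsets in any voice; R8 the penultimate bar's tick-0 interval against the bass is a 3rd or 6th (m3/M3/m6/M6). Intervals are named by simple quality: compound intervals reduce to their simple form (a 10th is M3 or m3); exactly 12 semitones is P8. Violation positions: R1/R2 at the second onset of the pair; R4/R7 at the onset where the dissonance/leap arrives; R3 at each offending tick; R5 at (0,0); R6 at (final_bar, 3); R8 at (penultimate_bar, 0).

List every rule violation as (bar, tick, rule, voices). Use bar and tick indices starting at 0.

(1, 0, R2, (0, 1))
(1, 2, R4, (0, 1))
(5, 0, R2, (0, 1))
(8, 0, R1, (0, 1))
(8, 0, R8, (0, 1))
(9, 0, R2, (0, 1))
(9, 0, R7, (1,))

bar 0: v0=G3 v1=G4 downbeat P8
bar 1: v0=A3 v1=A4 downbeat P8
bar 2: v0=G3 v1=E4 downbeat M6
bar 3: v0=B3 v1=D4 downbeat m3
bar 4: v0=C4 v1=A4 downbeat M6
bar 5: v0=D4 v1=D5 downbeat P8
bar 6: v0=E4 v1=C5 downbeat m6
bar 7: v0=D4 v1=A4 downbeat P5
bar 8: v0=F3 v1=C4 downbeat P5
bar 9: v0=G3 v1=G4 downbeat P8
  -> R2 @ bar 1 tick 0 v(0, 1): G3/D4 P5 -> A3/A4 P8 similar
  -> R4 @ bar 1 tick 2 v(0, 1): A3/B4 M2 untreated
  -> R2 @ bar 5 tick 0 v(0, 1): C4/G4 P5 -> D4/D5 P8 similar
  -> R1 @ bar 8 tick 0 v(0, 1): D4/A4 P5 -> F3/C4 P5 similar
  -> R8 @ bar 8 tick 0 v(0, 1): penult P5 not 3rd/6th
  -> R2 @ bar 9 tick 0 v(0, 1): F3/A3 M3 -> G3/G4 P8 similar
  -> R7 @ bar 9 tick 0 v(1,): A3->G4 leap 10st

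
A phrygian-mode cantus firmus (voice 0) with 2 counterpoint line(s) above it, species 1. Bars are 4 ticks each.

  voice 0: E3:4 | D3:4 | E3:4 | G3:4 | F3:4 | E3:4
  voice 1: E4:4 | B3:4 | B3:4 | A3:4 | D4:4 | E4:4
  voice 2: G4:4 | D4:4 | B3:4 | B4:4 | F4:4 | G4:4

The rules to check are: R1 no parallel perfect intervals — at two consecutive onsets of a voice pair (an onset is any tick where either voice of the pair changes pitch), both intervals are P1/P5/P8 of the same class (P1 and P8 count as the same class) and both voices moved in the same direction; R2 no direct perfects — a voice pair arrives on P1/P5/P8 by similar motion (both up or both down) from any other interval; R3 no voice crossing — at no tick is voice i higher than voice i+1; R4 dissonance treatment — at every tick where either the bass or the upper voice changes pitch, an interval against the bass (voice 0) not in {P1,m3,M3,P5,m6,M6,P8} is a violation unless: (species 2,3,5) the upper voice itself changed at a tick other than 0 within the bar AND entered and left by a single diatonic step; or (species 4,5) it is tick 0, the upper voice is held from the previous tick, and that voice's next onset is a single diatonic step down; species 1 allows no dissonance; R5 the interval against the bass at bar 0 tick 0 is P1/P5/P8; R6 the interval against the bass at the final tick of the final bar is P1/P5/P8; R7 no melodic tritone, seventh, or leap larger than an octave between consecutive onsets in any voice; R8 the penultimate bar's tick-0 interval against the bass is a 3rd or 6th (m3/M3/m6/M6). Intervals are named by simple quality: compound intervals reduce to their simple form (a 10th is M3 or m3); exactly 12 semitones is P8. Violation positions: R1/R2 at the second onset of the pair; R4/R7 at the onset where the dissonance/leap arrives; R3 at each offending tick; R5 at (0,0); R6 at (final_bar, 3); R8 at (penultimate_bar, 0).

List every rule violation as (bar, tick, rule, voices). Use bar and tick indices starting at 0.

bar 0: v0=E3 v1=E4 v2=G4 downbeat m3
bar 1: v0=D3 v1=B3 v2=D4 downbeat P8
bar 2: v0=E3 v1=B3 v2=B3 downbeat P5
bar 3: v0=G3 v1=A3 v2=B4 downbeat M3
bar 4: v0=F3 v1=D4 v2=F4 downbeat P8
bar 5: v0=E3 v1=E4 v2=G4 downbeat m3
  -> R5 @ bar 0 tick 0 v(0, 2): opens on m3
  -> R2 @ bar 1 tick 0 v(0, 2): E3/G4 m3 -> D3/D4 P8 similar
  -> R4 @ bar 3 tick 0 v(0, 1): G3/A3 M2 untreated
  -> R2 @ bar 4 tick 0 v(0, 2): G3/B4 M3 -> F3/F4 P8 similar
  -> R7 @ bar 4 tick 0 v(2,): B4->F4 leap 6st
  -> R8 @ bar 4 tick 0 v(0, 2): penult P8 not 3rd/6th
  -> R6 @ bar 5 tick 3 v(0, 2): closes on m3

(0, 0, R5, (0, 2))
(1, 0, R2, (0, 2))
(3, 0, R4, (0, 1))
(4, 0, R2, (0, 2))
(4, 0, R7, (2,))
(4, 0, R8, (0, 2))
(5, 3, R6, (0, 2))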